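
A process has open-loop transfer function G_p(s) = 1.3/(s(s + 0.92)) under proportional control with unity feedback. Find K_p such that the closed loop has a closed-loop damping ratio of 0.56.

Closed-loop characteristic equation: s² + 0.92s + K_p·1.3 = 0.
So ω_n = √(1.3K_p) and 2ζω_n = 0.92, giving ζ = 0.92/(2√(1.3K_p)).
Setting ζ = 0.56: √(1.3K_p) = 0.92/(2·0.56) = 0.8214, so K_p = 0.6747/1.3 = 0.519.

K_p = 0.519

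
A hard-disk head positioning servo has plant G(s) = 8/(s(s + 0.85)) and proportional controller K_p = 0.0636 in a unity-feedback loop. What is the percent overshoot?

9.72%

From 1 + K_pG(s) = 0: s² + 0.85s + 0.5088 = 0 ⇒ ω_n = 0.7133, ζ = 0.5958.
%OS = 100·exp(−πζ/√(1−ζ²)) = 100·exp(−π·0.5958/√0.645) = 9.72%.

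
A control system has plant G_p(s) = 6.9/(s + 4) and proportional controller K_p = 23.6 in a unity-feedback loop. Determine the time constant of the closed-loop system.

Closed-loop transfer function: T(s) = K_p·G_p(s)/(1 + K_p·G_p(s)) = 162.8/(s + 4 + 162.8) = 162.8/(s + 166.8).
Time constant τ = 1/166.8 = 0.00599 s.

τ = 0.00599 s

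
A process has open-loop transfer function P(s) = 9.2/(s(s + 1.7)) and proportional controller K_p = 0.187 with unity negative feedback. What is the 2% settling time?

From 1 + K_pP(s) = 0: s² + 1.7s + 1.72 = 0 ⇒ ω_n = 1.312, ζ = 0.648.
2% settling time T_s ≈ 4/(ζω_n) = 4/0.85 = 4.71 s.

T_s ≈ 4.71 s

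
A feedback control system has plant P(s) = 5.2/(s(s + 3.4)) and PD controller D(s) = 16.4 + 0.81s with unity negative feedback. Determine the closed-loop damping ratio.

Forward path: (16.4 + 0.81s)·5.2/(s(s+3.4)). The closed-loop characteristic equation is s² + (3.4 + 5.2·0.81)s + 5.2·16.4 = 0.
That is s² + 7.612s + 85.28 = 0, so ω_n = 9.235 rad/s and ζ = 7.612/(2·9.235) = 0.4121.

ζ = 0.412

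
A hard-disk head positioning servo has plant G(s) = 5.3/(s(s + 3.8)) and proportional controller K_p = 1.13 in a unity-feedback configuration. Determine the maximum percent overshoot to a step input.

The closed-loop denominator s² + 3.8s + 5.989 gives ω_n = √5.989 = 2.447 and ζ = 3.8/(2ω_n) = 0.7764.
%OS = 100·exp(−πζ/√(1−ζ²)) = 100·exp(−π·0.7764/√0.3972) = 2.09%.

2.09%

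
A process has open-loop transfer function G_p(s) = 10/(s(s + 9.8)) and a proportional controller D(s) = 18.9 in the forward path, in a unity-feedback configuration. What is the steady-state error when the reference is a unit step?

0

The open loop D(s)G_p(s) has a pole at the origin (type 1), so the static position error constant is infinite and e_ss = 1/(1+∞) = 0.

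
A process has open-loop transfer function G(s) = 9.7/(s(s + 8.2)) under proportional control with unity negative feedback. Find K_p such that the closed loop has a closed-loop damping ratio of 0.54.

Closed-loop characteristic equation: s² + 8.2s + K_p·9.7 = 0.
So ω_n = √(9.7K_p) and 2ζω_n = 8.2, giving ζ = 8.2/(2√(9.7K_p)).
Setting ζ = 0.54: √(9.7K_p) = 8.2/(2·0.54) = 7.593, so K_p = 57.65/9.7 = 5.94.

K_p = 5.94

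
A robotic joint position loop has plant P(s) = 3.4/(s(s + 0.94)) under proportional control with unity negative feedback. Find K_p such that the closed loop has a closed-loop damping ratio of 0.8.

Closed-loop characteristic equation: s² + 0.94s + K_p·3.4 = 0.
So ω_n = √(3.4K_p) and 2ζω_n = 0.94, giving ζ = 0.94/(2√(3.4K_p)).
Setting ζ = 0.8: √(3.4K_p) = 0.94/(2·0.8) = 0.5875, so K_p = 0.3452/3.4 = 0.102.

K_p = 0.102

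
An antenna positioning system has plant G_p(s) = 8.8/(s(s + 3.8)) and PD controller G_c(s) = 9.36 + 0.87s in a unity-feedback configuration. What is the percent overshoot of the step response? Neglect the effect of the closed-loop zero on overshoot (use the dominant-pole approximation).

Forward path: (9.36 + 0.87s)·8.8/(s(s+3.8)). The closed-loop characteristic equation is s² + (3.8 + 8.8·0.87)s + 8.8·9.36 = 0.
That is s² + 11.46s + 82.37 = 0, so ω_n = 9.076 rad/s and ζ = 11.46/(2·9.076) = 0.6311.
%OS = 100·exp(−πζ/√(1−ζ²)) = 7.76%.

7.76%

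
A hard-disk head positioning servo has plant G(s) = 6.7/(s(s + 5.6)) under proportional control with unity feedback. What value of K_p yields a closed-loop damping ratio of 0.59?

Closed-loop characteristic equation: s² + 5.6s + K_p·6.7 = 0.
So ω_n = √(6.7K_p) and 2ζω_n = 5.6, giving ζ = 5.6/(2√(6.7K_p)).
Setting ζ = 0.59: √(6.7K_p) = 5.6/(2·0.59) = 4.746, so K_p = 22.52/6.7 = 3.36.

K_p = 3.36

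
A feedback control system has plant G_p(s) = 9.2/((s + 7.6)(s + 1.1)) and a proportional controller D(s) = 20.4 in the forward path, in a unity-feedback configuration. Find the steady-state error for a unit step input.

The loop is type 0. Static position error constant K_pos = D(0)·G_p(0) = 20.4·1.1 = 22.45.
Steady-state error to a unit step: e_ss = 1/(1+K_pos) = 1/23.45 = 0.0426.

0.0426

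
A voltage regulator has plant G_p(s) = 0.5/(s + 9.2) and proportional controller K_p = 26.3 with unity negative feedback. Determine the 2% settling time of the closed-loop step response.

T_s ≈ 0.179 s

Closed-loop transfer function: T(s) = K_p·G_p(s)/(1 + K_p·G_p(s)) = 13.15/(s + 9.2 + 13.15) = 13.15/(s + 22.35).
Time constant τ = 1/22.35 = 0.04474 s, so the 2% settling time is about 4τ = 0.179 s.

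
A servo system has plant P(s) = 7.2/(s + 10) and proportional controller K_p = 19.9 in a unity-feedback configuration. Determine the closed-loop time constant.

Closed-loop transfer function: T(s) = K_p·P(s)/(1 + K_p·P(s)) = 143.3/(s + 10 + 143.3) = 143.3/(s + 153.3).
Time constant τ = 1/153.3 = 0.00652 s.

τ = 0.00652 s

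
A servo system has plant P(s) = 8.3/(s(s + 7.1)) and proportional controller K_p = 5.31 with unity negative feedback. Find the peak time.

T_p = 0.56 s

The closed-loop denominator s² + 7.1s + 44.07 gives ω_n = √44.07 = 6.639 and ζ = 7.1/(2ω_n) = 0.5347.
Damped frequency ω_d = ω_n√(1−ζ²) = 5.61 rad/s, so peak time T_p = π/ω_d = 0.56 s.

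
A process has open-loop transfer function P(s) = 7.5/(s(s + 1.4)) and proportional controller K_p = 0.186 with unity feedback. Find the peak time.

T_p = 3.3 s

From 1 + K_pP(s) = 0: s² + 1.4s + 1.395 = 0 ⇒ ω_n = 1.181, ζ = 0.5927.
Damped frequency ω_d = ω_n√(1−ζ²) = 0.9513 rad/s, so peak time T_p = π/ω_d = 3.3 s.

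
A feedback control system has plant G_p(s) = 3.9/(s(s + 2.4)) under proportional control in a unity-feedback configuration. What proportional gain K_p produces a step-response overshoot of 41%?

From %OS = 100·exp(−πζ/√(1−ζ²)) = 41%, ζ = −ln(0.41)/√(π²+ln²(0.41)) = 0.273.
Characteristic equation s² + 2.4s + 3.9K_p = 0 gives ζ = 2.4/(2√(3.9K_p)).
Setting ζ = 0.273: √(3.9K_p) = 2.4/(2·0.273) = 4.395, so K_p = 19.32/3.9 = 4.95.

K_p = 4.95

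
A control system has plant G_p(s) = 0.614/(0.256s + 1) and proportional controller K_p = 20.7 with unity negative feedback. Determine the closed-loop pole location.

Closed loop: T(s) = K_p·G_p/(1+K_p·G_p) = 12.71/(0.256s + 1 + 12.71), with pole at s = −(1 + 12.71)/0.256 = −53.55.

s = -53.55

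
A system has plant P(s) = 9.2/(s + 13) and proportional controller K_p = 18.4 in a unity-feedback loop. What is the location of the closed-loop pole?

s = -182.3

Closed-loop transfer function: T(s) = K_p·P(s)/(1 + K_p·P(s)) = 169.3/(s + 13 + 169.3) = 169.3/(s + 182.3).
The closed-loop pole is at s = −182.3.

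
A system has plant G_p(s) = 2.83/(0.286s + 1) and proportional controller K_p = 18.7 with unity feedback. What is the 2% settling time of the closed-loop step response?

T_s ≈ 0.0212 s

Closed loop: T(s) = K_p·G_p/(1+K_p·G_p) = 52.92/(0.286s + 1 + 52.92), with pole at s = −(1 + 52.92)/0.286 = −188.5.
τ = 1/188.5 = 0.005304 s, so 2% settling time ≈ 4τ = 0.0212 s.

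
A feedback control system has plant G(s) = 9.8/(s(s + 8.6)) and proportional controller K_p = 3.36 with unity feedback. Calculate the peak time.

From 1 + K_pG(s) = 0: s² + 8.6s + 32.93 = 0 ⇒ ω_n = 5.738, ζ = 0.7494.
Damped frequency ω_d = ω_n√(1−ζ²) = 3.8 rad/s, so peak time T_p = π/ω_d = 0.827 s.

T_p = 0.827 s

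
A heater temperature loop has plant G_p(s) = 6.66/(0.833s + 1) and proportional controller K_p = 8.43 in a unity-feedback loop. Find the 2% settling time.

T_s ≈ 0.0583 s

Closed loop: T(s) = K_p·G_p/(1+K_p·G_p) = 56.14/(0.833s + 1 + 56.14), with pole at s = −(1 + 56.14)/0.833 = −68.6.
τ = 1/68.6 = 0.01458 s, so 2% settling time ≈ 4τ = 0.0583 s.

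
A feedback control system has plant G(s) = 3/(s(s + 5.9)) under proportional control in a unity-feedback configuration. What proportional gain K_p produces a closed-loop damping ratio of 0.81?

K_p = 4.42

Closed-loop characteristic equation: s² + 5.9s + K_p·3 = 0.
So ω_n = √(3K_p) and 2ζω_n = 5.9, giving ζ = 5.9/(2√(3K_p)).
Setting ζ = 0.81: √(3K_p) = 5.9/(2·0.81) = 3.642, so K_p = 13.26/3 = 4.42.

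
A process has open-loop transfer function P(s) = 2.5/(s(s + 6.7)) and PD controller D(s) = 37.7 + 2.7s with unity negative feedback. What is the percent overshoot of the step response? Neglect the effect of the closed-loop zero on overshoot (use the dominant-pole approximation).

4.89%

Forward path: (37.7 + 2.7s)·2.5/(s(s+6.7)). The closed-loop characteristic equation is s² + (6.7 + 2.5·2.7)s + 2.5·37.7 = 0.
That is s² + 13.45s + 94.25 = 0, so ω_n = 9.708 rad/s and ζ = 13.45/(2·9.708) = 0.6927.
%OS = 100·exp(−πζ/√(1−ζ²)) = 4.89%.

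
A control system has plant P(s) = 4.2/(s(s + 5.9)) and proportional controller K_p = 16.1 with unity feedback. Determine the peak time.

T_p = 0.409 s

From 1 + K_pP(s) = 0: s² + 5.9s + 67.62 = 0 ⇒ ω_n = 8.223, ζ = 0.3587.
Damped frequency ω_d = ω_n√(1−ζ²) = 7.676 rad/s, so peak time T_p = π/ω_d = 0.409 s.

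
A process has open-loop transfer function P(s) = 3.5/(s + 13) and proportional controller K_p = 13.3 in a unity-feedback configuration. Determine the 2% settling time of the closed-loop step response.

Closed-loop transfer function: T(s) = K_p·P(s)/(1 + K_p·P(s)) = 46.55/(s + 13 + 46.55) = 46.55/(s + 59.55).
Time constant τ = 1/59.55 = 0.01679 s, so the 2% settling time is about 4τ = 0.0672 s.

T_s ≈ 0.0672 s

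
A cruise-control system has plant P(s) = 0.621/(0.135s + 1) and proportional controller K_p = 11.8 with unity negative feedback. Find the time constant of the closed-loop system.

Closed loop: T(s) = K_p·P/(1+K_p·P) = 7.328/(0.135s + 1 + 7.328), with pole at s = −(1 + 7.328)/0.135 = −61.69.
Closed-loop time constant τ = 1/61.69 = 0.0162 s.

τ = 0.0162 s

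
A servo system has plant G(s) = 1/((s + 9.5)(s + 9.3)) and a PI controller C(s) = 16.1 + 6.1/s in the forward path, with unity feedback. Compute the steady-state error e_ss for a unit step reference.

The open loop C(s)G(s) has a pole at the origin (type 1), so the static position error constant is infinite and e_ss = 1/(1+∞) = 0.

0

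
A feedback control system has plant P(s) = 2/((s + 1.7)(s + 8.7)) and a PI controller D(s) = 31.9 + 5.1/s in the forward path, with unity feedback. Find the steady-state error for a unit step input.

The open loop D(s)P(s) has a pole at the origin (type 1), so the static position error constant is infinite and e_ss = 1/(1+∞) = 0.

0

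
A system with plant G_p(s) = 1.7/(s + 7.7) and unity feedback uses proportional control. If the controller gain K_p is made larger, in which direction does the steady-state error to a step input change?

decrease

e_ss = 1/(1 + K_p·G_p(0)); a larger K_p raises the denominator, so e_ss decreases.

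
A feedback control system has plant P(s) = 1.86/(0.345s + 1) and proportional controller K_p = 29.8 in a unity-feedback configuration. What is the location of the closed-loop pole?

Closed loop: T(s) = K_p·P/(1+K_p·P) = 55.43/(0.345s + 1 + 55.43), with pole at s = −(1 + 55.43)/0.345 = −163.6.

s = -163.6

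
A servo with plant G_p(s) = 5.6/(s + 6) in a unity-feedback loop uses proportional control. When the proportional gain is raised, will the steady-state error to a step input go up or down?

decrease

e_ss = 1/(1 + K_p·G_p(0)); a larger K_p raises the denominator, so e_ss decreases.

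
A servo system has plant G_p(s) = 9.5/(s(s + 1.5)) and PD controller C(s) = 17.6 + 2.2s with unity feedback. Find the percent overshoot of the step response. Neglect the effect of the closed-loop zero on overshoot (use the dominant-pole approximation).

0.432%

Forward path: (17.6 + 2.2s)·9.5/(s(s+1.5)). The closed-loop characteristic equation is s² + (1.5 + 9.5·2.2)s + 9.5·17.6 = 0.
That is s² + 22.4s + 167.2 = 0, so ω_n = 12.93 rad/s and ζ = 22.4/(2·12.93) = 0.8662.
%OS = 100·exp(−πζ/√(1−ζ²)) = 0.432%.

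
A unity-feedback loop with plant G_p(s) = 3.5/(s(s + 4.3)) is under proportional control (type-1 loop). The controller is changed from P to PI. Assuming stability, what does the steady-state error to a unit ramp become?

0

The integrator raises the loop to type 2, so K_v → ∞ and e_ss to a ramp is zero.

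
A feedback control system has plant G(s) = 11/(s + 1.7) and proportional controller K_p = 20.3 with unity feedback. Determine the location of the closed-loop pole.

s = -225

Closed-loop transfer function: T(s) = K_p·G(s)/(1 + K_p·G(s)) = 223.3/(s + 1.7 + 223.3) = 223.3/(s + 225).
The closed-loop pole is at s = −225.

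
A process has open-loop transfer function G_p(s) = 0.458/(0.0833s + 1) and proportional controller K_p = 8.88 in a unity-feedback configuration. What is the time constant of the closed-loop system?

τ = 0.0164 s

Closed loop: T(s) = K_p·G_p/(1+K_p·G_p) = 4.067/(0.0833s + 1 + 4.067), with pole at s = −(1 + 4.067)/0.0833 = −60.83.
Closed-loop time constant τ = 1/60.83 = 0.0164 s.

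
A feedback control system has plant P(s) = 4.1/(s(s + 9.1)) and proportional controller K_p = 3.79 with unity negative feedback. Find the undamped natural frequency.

ω_n = 3.94 rad/s

1 + K_p·P(s) = 0 gives s² + 9.1s + 15.54 = 0.
So ω_n² = 15.54 ⇒ ω_n = 3.942 rad/s, and ζ = 9.1/(2ω_n) = 1.15.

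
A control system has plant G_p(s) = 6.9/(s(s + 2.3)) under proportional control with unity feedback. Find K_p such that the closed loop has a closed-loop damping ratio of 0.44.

K_p = 0.99

Closed-loop characteristic equation: s² + 2.3s + K_p·6.9 = 0.
So ω_n = √(6.9K_p) and 2ζω_n = 2.3, giving ζ = 2.3/(2√(6.9K_p)).
Setting ζ = 0.44: √(6.9K_p) = 2.3/(2·0.44) = 2.614, so K_p = 6.831/6.9 = 0.99.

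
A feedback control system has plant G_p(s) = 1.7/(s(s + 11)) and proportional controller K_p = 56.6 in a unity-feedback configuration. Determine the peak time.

From 1 + K_pG_p(s) = 0: s² + 11s + 96.22 = 0 ⇒ ω_n = 9.809, ζ = 0.5607.
Damped frequency ω_d = ω_n√(1−ζ²) = 8.122 rad/s, so peak time T_p = π/ω_d = 0.387 s.

T_p = 0.387 s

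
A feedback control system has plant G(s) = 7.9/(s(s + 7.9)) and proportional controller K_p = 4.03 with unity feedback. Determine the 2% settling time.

T_s ≈ 1.01 s

Closed-loop characteristic equation: s² + 7.9s + 31.84 = 0, so ω_n = 5.642 rad/s and ζ = 7.9/(2·5.642) = 0.7001.
2% settling time T_s ≈ 4/(ζω_n) = 4/3.95 = 1.01 s.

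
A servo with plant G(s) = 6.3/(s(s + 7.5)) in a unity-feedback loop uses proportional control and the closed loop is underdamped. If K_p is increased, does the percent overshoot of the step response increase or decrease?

increase

Characteristic equation s² + 7.5s + K_p·6.3 = 0: raising K_p raises ω_n while 2ζω_n = 7.5 is fixed, so ζ falls and overshoot grows.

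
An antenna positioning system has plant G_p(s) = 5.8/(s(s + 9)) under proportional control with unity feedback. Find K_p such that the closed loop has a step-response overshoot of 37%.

From %OS = 100·exp(−πζ/√(1−ζ²)) = 37%, ζ = −ln(0.37)/√(π²+ln²(0.37)) = 0.3017.
Characteristic equation s² + 9s + 5.8K_p = 0 gives ζ = 9/(2√(5.8K_p)).
Setting ζ = 0.3017: √(5.8K_p) = 9/(2·0.3017) = 14.91, so K_p = 222.4/5.8 = 38.3.

K_p = 38.3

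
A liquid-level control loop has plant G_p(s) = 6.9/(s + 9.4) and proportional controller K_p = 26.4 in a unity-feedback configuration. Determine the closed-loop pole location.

Closed-loop transfer function: T(s) = K_p·G_p(s)/(1 + K_p·G_p(s)) = 182.2/(s + 9.4 + 182.2) = 182.2/(s + 191.6).
The closed-loop pole is at s = −191.6.

s = -191.6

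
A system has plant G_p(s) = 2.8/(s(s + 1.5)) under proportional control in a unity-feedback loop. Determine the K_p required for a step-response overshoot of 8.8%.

K_p = 0.537

From %OS = 100·exp(−πζ/√(1−ζ²)) = 8.8%, ζ = −ln(0.088)/√(π²+ln²(0.088)) = 0.6119.
Characteristic equation s² + 1.5s + 2.8K_p = 0 gives ζ = 1.5/(2√(2.8K_p)).
Setting ζ = 0.6119: √(2.8K_p) = 1.5/(2·0.6119) = 1.226, so K_p = 1.502/2.8 = 0.537.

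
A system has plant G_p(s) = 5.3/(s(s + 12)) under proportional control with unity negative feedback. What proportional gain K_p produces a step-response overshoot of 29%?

K_p = 50.5

From %OS = 100·exp(−πζ/√(1−ζ²)) = 29%, ζ = −ln(0.29)/√(π²+ln²(0.29)) = 0.3666.
Characteristic equation s² + 12s + 5.3K_p = 0 gives ζ = 12/(2√(5.3K_p)).
Setting ζ = 0.3666: √(5.3K_p) = 12/(2·0.3666) = 16.37, so K_p = 267.9/5.3 = 50.5.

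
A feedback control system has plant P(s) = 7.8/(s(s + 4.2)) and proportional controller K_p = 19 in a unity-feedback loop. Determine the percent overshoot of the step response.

Closed-loop characteristic equation: s² + 4.2s + 148.2 = 0, so ω_n = 12.17 rad/s and ζ = 4.2/(2·12.17) = 0.1725.
%OS = 100·exp(−πζ/√(1−ζ²)) = 100·exp(−π·0.1725/√0.9702) = 57.7%.

57.7%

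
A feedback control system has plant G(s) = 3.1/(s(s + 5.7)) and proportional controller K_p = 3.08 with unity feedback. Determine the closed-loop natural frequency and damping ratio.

ω_n = 3.09 rad/s, ζ = 0.922

The closed-loop denominator is s(s+5.7) + 3.08·3.1 = s² + 5.7s + 9.548.
So ω_n² = 9.548 ⇒ ω_n = 3.09 rad/s, and ζ = 5.7/(2ω_n) = 0.922.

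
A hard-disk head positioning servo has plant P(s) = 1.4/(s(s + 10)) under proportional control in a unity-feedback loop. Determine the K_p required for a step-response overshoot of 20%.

From %OS = 100·exp(−πζ/√(1−ζ²)) = 20%, ζ = −ln(0.2)/√(π²+ln²(0.2)) = 0.4559.
Characteristic equation s² + 10s + 1.4K_p = 0 gives ζ = 10/(2√(1.4K_p)).
Setting ζ = 0.4559: √(1.4K_p) = 10/(2·0.4559) = 10.97, so K_p = 120.3/1.4 = 85.9.

K_p = 85.9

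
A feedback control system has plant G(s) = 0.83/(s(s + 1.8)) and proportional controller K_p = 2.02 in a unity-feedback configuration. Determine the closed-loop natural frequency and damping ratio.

1 + K_p·G(s) = 0 gives s² + 1.8s + 1.677 = 0.
Matching s² + 2ζω_n s + ω_n²: ω_n = √1.677 = 1.295 rad/s and 2ζω_n = 1.8, so ζ = 1.8/(2·1.295) = 0.695.

ω_n = 1.29 rad/s, ζ = 0.695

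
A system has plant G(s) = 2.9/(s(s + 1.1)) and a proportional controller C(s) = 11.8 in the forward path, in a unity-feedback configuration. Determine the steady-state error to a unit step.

The open loop C(s)G(s) has a pole at the origin (type 1), so the static position error constant is infinite and e_ss = 1/(1+∞) = 0.

0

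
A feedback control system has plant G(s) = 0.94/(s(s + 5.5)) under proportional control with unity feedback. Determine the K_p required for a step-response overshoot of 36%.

From %OS = 100·exp(−πζ/√(1−ζ²)) = 36%, ζ = −ln(0.36)/√(π²+ln²(0.36)) = 0.3093.
Characteristic equation s² + 5.5s + 0.94K_p = 0 gives ζ = 5.5/(2√(0.94K_p)).
Setting ζ = 0.3093: √(0.94K_p) = 5.5/(2·0.3093) = 8.892, so K_p = 79.07/0.94 = 84.1.

K_p = 84.1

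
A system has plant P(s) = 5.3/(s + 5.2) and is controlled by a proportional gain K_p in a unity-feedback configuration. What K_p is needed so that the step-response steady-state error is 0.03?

The loop is type 0, so e_ss(step) = 1/(1 + K_pos) with K_pos = K_p·P(0).
P(0) = 1.019. Require 1/(1 + K_p·1.019) = 0.03, so 1 + 1.019·K_p = 33.33.
K_p = (33.33 − 1)/1.019 = 31.7.

K_p = 31.7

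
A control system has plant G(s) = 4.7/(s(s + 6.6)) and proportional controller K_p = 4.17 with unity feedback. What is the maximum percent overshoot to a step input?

Closed-loop characteristic equation: s² + 6.6s + 19.6 = 0, so ω_n = 4.427 rad/s and ζ = 6.6/(2·4.427) = 0.7454.
%OS = 100·exp(−πζ/√(1−ζ²)) = 100·exp(−π·0.7454/√0.4444) = 2.98%.

2.98%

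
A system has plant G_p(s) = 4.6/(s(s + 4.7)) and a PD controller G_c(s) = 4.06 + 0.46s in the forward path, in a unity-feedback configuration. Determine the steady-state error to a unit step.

The open loop G_c(s)G_p(s) has a pole at the origin (type 1), so the static position error constant is infinite and e_ss = 1/(1+∞) = 0.

0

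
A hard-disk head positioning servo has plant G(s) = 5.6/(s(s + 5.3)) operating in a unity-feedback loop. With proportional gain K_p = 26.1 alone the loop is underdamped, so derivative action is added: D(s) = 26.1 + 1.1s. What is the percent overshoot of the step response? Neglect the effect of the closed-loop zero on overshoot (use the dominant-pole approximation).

18.4%

Forward path: (26.1 + 1.1s)·5.6/(s(s+5.3)). The closed-loop characteristic equation is s² + (5.3 + 5.6·1.1)s + 5.6·26.1 = 0.
That is s² + 11.46s + 146.2 = 0, so ω_n = 12.09 rad/s and ζ = 11.46/(2·12.09) = 0.474.
%OS = 100·exp(−πζ/√(1−ζ²)) = 18.4%.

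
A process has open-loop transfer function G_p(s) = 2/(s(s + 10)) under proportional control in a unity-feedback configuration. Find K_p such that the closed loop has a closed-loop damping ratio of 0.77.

Closed-loop characteristic equation: s² + 10s + K_p·2 = 0.
So ω_n = √(2K_p) and 2ζω_n = 10, giving ζ = 10/(2√(2K_p)).
Setting ζ = 0.77: √(2K_p) = 10/(2·0.77) = 6.494, so K_p = 42.17/2 = 21.1.

K_p = 21.1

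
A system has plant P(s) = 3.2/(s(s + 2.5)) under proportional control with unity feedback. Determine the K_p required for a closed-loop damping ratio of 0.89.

Closed-loop characteristic equation: s² + 2.5s + K_p·3.2 = 0.
So ω_n = √(3.2K_p) and 2ζω_n = 2.5, giving ζ = 2.5/(2√(3.2K_p)).
Setting ζ = 0.89: √(3.2K_p) = 2.5/(2·0.89) = 1.404, so K_p = 1.973/3.2 = 0.616.

K_p = 0.616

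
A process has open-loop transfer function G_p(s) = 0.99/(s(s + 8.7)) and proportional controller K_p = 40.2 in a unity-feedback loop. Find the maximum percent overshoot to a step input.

5.02%

From 1 + K_pG_p(s) = 0: s² + 8.7s + 39.8 = 0 ⇒ ω_n = 6.309, ζ = 0.6895.
%OS = 100·exp(−πζ/√(1−ζ²)) = 100·exp(−π·0.6895/√0.5245) = 5.02%.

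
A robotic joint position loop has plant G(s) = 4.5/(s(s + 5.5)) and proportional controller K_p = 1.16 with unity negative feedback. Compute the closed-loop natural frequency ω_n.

ω_n = 2.28 rad/s

1 + K_p·G(s) = 0 gives s² + 5.5s + 5.22 = 0.
So ω_n² = 5.22 ⇒ ω_n = 2.285 rad/s, and ζ = 5.5/(2ω_n) = 1.2.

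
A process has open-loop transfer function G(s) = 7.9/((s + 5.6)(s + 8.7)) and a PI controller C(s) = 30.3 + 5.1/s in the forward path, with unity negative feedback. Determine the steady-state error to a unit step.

0

The open loop C(s)G(s) has a pole at the origin (type 1), so the static position error constant is infinite and e_ss = 1/(1+∞) = 0.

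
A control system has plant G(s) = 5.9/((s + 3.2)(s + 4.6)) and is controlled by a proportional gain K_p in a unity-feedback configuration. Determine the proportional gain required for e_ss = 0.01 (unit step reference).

K_p = 247

The loop is type 0, so e_ss(step) = 1/(1 + K_pos) with K_pos = K_p·G(0).
G(0) = 0.4008. Require 1/(1 + K_p·0.4008) = 0.01, so 1 + 0.4008·K_p = 100.
K_p = (100 − 1)/0.4008 = 247.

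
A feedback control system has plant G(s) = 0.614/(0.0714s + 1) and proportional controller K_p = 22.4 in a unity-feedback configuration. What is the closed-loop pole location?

Closed loop: T(s) = K_p·G/(1+K_p·G) = 13.75/(0.0714s + 1 + 13.75), with pole at s = −(1 + 13.75)/0.0714 = −206.6.

s = -206.6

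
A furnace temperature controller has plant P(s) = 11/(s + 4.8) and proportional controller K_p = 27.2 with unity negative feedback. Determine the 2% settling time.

T_s ≈ 0.0132 s

Closed-loop transfer function: T(s) = K_p·P(s)/(1 + K_p·P(s)) = 299.2/(s + 4.8 + 299.2) = 299.2/(s + 304).
Time constant τ = 1/304 = 0.003289 s, so the 2% settling time is about 4τ = 0.0132 s.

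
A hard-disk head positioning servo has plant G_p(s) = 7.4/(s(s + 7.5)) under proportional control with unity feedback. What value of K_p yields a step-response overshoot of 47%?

From %OS = 100·exp(−πζ/√(1−ζ²)) = 47%, ζ = −ln(0.47)/√(π²+ln²(0.47)) = 0.2337.
Characteristic equation s² + 7.5s + 7.4K_p = 0 gives ζ = 7.5/(2√(7.4K_p)).
Setting ζ = 0.2337: √(7.4K_p) = 7.5/(2·0.2337) = 16.05, so K_p = 257.5/7.4 = 34.8.

K_p = 34.8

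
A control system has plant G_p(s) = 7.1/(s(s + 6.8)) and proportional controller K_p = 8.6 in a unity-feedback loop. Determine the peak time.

T_p = 0.447 s

The closed-loop denominator s² + 6.8s + 61.06 gives ω_n = √61.06 = 7.814 and ζ = 6.8/(2ω_n) = 0.4351.
Damped frequency ω_d = ω_n√(1−ζ²) = 7.036 rad/s, so peak time T_p = π/ω_d = 0.447 s.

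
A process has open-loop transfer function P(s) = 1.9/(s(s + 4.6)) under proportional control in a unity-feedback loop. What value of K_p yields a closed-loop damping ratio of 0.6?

K_p = 7.73

Closed-loop characteristic equation: s² + 4.6s + K_p·1.9 = 0.
So ω_n = √(1.9K_p) and 2ζω_n = 4.6, giving ζ = 4.6/(2√(1.9K_p)).
Setting ζ = 0.6: √(1.9K_p) = 4.6/(2·0.6) = 3.833, so K_p = 14.69/1.9 = 7.73.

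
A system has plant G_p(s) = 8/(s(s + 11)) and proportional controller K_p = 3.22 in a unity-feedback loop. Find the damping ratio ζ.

The closed-loop denominator is s(s+11) + 3.22·8 = s² + 11s + 25.76.
Matching s² + 2ζω_n s + ω_n²: ω_n = √25.76 = 5.075 rad/s and 2ζω_n = 11, so ζ = 11/(2·5.075) = 1.08.

ζ = 1.08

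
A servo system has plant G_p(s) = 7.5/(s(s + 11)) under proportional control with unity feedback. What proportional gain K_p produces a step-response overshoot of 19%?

K_p = 18.5

From %OS = 100·exp(−πζ/√(1−ζ²)) = 19%, ζ = −ln(0.19)/√(π²+ln²(0.19)) = 0.4673.
Characteristic equation s² + 11s + 7.5K_p = 0 gives ζ = 11/(2√(7.5K_p)).
Setting ζ = 0.4673: √(7.5K_p) = 11/(2·0.4673) = 11.77, so K_p = 138.5/7.5 = 18.5.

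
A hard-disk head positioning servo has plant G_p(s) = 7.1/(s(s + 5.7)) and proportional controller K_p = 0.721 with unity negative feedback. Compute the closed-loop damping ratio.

The closed-loop denominator is s(s+5.7) + 0.721·7.1 = s² + 5.7s + 5.119.
So ω_n² = 5.119 ⇒ ω_n = 2.263 rad/s, and ζ = 5.7/(2ω_n) = 1.26.

ζ = 1.26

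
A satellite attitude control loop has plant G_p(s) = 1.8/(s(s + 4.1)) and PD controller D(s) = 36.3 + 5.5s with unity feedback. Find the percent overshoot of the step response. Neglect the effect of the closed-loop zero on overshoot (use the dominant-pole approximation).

0.434%

Forward path: (36.3 + 5.5s)·1.8/(s(s+4.1)). The closed-loop characteristic equation is s² + (4.1 + 1.8·5.5)s + 1.8·36.3 = 0.
That is s² + 14s + 65.34 = 0, so ω_n = 8.083 rad/s and ζ = 14/(2·8.083) = 0.866.
%OS = 100·exp(−πζ/√(1−ζ²)) = 0.434%.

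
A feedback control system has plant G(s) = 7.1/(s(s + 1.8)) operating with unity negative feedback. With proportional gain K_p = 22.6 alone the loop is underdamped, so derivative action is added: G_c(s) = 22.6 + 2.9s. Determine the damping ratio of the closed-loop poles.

Forward path: (22.6 + 2.9s)·7.1/(s(s+1.8)). The closed-loop characteristic equation is s² + (1.8 + 7.1·2.9)s + 7.1·22.6 = 0.
That is s² + 22.39s + 160.5 = 0, so ω_n = 12.67 rad/s and ζ = 22.39/(2·12.67) = 0.8838.

ζ = 0.884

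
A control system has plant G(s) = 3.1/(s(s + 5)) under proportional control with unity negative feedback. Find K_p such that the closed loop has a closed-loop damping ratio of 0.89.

Closed-loop characteristic equation: s² + 5s + K_p·3.1 = 0.
So ω_n = √(3.1K_p) and 2ζω_n = 5, giving ζ = 5/(2√(3.1K_p)).
Setting ζ = 0.89: √(3.1K_p) = 5/(2·0.89) = 2.809, so K_p = 7.89/3.1 = 2.55.

K_p = 2.55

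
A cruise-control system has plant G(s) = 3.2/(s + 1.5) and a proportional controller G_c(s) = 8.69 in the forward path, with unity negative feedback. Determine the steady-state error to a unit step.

0.0512

The loop is type 0. Static position error constant K_pos = G_c(0)·G(0) = 8.69·2.133 = 18.54.
Steady-state error to a unit step: e_ss = 1/(1+K_pos) = 1/19.54 = 0.0512.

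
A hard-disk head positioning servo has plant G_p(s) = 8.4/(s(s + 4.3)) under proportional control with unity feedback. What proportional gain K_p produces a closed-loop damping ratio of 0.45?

K_p = 2.72

Closed-loop characteristic equation: s² + 4.3s + K_p·8.4 = 0.
So ω_n = √(8.4K_p) and 2ζω_n = 4.3, giving ζ = 4.3/(2√(8.4K_p)).
Setting ζ = 0.45: √(8.4K_p) = 4.3/(2·0.45) = 4.778, so K_p = 22.83/8.4 = 2.72.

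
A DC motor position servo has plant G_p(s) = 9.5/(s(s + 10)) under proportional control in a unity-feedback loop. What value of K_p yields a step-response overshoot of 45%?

K_p = 43.4

From %OS = 100·exp(−πζ/√(1−ζ²)) = 45%, ζ = −ln(0.45)/√(π²+ln²(0.45)) = 0.2463.
Characteristic equation s² + 10s + 9.5K_p = 0 gives ζ = 10/(2√(9.5K_p)).
Setting ζ = 0.2463: √(9.5K_p) = 10/(2·0.2463) = 20.3, so K_p = 412/9.5 = 43.4.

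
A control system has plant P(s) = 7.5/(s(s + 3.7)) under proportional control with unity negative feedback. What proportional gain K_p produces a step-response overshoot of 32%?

K_p = 3.93

From %OS = 100·exp(−πζ/√(1−ζ²)) = 32%, ζ = −ln(0.32)/√(π²+ln²(0.32)) = 0.341.
Characteristic equation s² + 3.7s + 7.5K_p = 0 gives ζ = 3.7/(2√(7.5K_p)).
Setting ζ = 0.341: √(7.5K_p) = 3.7/(2·0.341) = 5.426, so K_p = 29.44/7.5 = 3.93.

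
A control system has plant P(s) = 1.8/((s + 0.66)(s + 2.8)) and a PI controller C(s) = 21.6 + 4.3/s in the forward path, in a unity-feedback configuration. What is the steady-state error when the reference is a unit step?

The open loop C(s)P(s) has a pole at the origin (type 1), so the static position error constant is infinite and e_ss = 1/(1+∞) = 0.

0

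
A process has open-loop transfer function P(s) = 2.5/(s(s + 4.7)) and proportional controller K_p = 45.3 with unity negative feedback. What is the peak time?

T_p = 0.303 s

Closed-loop characteristic equation: s² + 4.7s + 113.2 = 0, so ω_n = 10.64 rad/s and ζ = 4.7/(2·10.64) = 0.2208.
Damped frequency ω_d = ω_n√(1−ζ²) = 10.38 rad/s, so peak time T_p = π/ω_d = 0.303 s.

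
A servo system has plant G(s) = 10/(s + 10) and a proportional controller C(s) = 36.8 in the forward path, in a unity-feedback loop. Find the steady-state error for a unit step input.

0.0265

The loop is type 0. Static position error constant K_pos = C(0)·G(0) = 36.8·1 = 36.8.
Steady-state error to a unit step: e_ss = 1/(1+K_pos) = 1/37.8 = 0.0265.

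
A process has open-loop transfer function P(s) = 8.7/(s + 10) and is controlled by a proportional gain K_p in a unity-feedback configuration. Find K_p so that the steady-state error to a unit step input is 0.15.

Steady-state error for a unit step on this type-0 loop is 1/(1 + K_p·P(0)).
P(0) = 0.87. Require 1/(1 + K_p·0.87) = 0.15, so 1 + 0.87·K_p = 6.667.
K_p = (6.667 − 1)/0.87 = 6.51.

K_p = 6.51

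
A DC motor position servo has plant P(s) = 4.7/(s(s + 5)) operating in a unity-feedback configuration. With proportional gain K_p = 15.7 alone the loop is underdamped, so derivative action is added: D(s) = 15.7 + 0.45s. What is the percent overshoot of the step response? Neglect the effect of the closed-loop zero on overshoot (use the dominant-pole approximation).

Forward path: (15.7 + 0.45s)·4.7/(s(s+5)). The closed-loop characteristic equation is s² + (5 + 4.7·0.45)s + 4.7·15.7 = 0.
That is s² + 7.115s + 73.79 = 0, so ω_n = 8.59 rad/s and ζ = 7.115/(2·8.59) = 0.4141.
%OS = 100·exp(−πζ/√(1−ζ²)) = 23.9%.

23.9%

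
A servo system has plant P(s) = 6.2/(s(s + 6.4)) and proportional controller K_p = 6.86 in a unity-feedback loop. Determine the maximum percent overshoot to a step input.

Closed-loop characteristic equation: s² + 6.4s + 42.53 = 0, so ω_n = 6.522 rad/s and ζ = 6.4/(2·6.522) = 0.4907.
%OS = 100·exp(−πζ/√(1−ζ²)) = 100·exp(−π·0.4907/√0.7592) = 17%.

17%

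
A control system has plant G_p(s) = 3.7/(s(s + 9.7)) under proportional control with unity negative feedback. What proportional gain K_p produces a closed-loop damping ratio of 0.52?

K_p = 23.5

Closed-loop characteristic equation: s² + 9.7s + K_p·3.7 = 0.
So ω_n = √(3.7K_p) and 2ζω_n = 9.7, giving ζ = 9.7/(2√(3.7K_p)).
Setting ζ = 0.52: √(3.7K_p) = 9.7/(2·0.52) = 9.327, so K_p = 86.99/3.7 = 23.5.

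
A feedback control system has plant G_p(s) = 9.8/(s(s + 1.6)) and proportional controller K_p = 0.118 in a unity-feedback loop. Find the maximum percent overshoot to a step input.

3.03%

From 1 + K_pG_p(s) = 0: s² + 1.6s + 1.156 = 0 ⇒ ω_n = 1.075, ζ = 0.7439.
%OS = 100·exp(−πζ/√(1−ζ²)) = 100·exp(−π·0.7439/√0.4466) = 3.03%.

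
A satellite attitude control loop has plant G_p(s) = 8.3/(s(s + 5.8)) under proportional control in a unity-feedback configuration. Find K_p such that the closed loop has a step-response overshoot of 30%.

From %OS = 100·exp(−πζ/√(1−ζ²)) = 30%, ζ = −ln(0.3)/√(π²+ln²(0.3)) = 0.3579.
Characteristic equation s² + 5.8s + 8.3K_p = 0 gives ζ = 5.8/(2√(8.3K_p)).
Setting ζ = 0.3579: √(8.3K_p) = 5.8/(2·0.3579) = 8.104, so K_p = 65.67/8.3 = 7.91.

K_p = 7.91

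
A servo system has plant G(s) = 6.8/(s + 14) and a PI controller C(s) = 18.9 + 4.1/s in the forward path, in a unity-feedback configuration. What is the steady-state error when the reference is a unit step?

The open loop C(s)G(s) has a pole at the origin (type 1), so the static position error constant is infinite and e_ss = 1/(1+∞) = 0.

0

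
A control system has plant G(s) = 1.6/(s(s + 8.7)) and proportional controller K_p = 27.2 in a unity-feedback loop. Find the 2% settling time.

The closed-loop denominator s² + 8.7s + 43.52 gives ω_n = √43.52 = 6.597 and ζ = 8.7/(2ω_n) = 0.6594.
2% settling time T_s ≈ 4/(ζω_n) = 4/4.35 = 0.92 s.

T_s ≈ 0.92 s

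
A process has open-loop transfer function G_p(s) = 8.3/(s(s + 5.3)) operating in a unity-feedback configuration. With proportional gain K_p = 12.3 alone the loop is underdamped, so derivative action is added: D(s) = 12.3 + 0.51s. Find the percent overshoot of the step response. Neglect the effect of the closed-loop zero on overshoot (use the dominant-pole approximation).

18.6%

Forward path: (12.3 + 0.51s)·8.3/(s(s+5.3)). The closed-loop characteristic equation is s² + (5.3 + 8.3·0.51)s + 8.3·12.3 = 0.
That is s² + 9.533s + 102.1 = 0, so ω_n = 10.1 rad/s and ζ = 9.533/(2·10.1) = 0.4717.
%OS = 100·exp(−πζ/√(1−ζ²)) = 18.6%.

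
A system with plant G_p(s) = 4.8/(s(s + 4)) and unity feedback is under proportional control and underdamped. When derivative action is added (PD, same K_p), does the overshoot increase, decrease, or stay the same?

decrease

The derivative term adds K·K_d to the s-coefficient of the characteristic equation, raising 2ζω_n while ω_n is unchanged; ζ increases, so overshoot decreases.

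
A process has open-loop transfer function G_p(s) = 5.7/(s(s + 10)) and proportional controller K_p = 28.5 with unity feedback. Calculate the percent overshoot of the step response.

Closed-loop characteristic equation: s² + 10s + 162.5 = 0, so ω_n = 12.75 rad/s and ζ = 10/(2·12.75) = 0.3923.
%OS = 100·exp(−πζ/√(1−ζ²)) = 100·exp(−π·0.3923/√0.8461) = 26.2%.

26.2%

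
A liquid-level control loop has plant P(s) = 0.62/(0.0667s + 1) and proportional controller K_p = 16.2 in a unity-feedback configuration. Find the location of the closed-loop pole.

s = -165.6

Closed loop: T(s) = K_p·P/(1+K_p·P) = 10.04/(0.0667s + 1 + 10.04), with pole at s = −(1 + 10.04)/0.0667 = −165.6.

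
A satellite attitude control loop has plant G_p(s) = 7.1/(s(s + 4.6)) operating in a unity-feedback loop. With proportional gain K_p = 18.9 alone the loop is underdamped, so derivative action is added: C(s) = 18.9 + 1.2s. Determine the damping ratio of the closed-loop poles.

ζ = 0.566

Forward path: (18.9 + 1.2s)·7.1/(s(s+4.6)). The closed-loop characteristic equation is s² + (4.6 + 7.1·1.2)s + 7.1·18.9 = 0.
That is s² + 13.12s + 134.2 = 0, so ω_n = 11.58 rad/s and ζ = 13.12/(2·11.58) = 0.5663.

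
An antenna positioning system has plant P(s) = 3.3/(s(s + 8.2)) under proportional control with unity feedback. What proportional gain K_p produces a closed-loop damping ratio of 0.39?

K_p = 33.5

Closed-loop characteristic equation: s² + 8.2s + K_p·3.3 = 0.
So ω_n = √(3.3K_p) and 2ζω_n = 8.2, giving ζ = 8.2/(2√(3.3K_p)).
Setting ζ = 0.39: √(3.3K_p) = 8.2/(2·0.39) = 10.51, so K_p = 110.5/3.3 = 33.5.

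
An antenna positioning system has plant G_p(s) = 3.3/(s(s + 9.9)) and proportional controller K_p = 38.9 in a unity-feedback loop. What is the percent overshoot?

21.7%

From 1 + K_pG_p(s) = 0: s² + 9.9s + 128.4 = 0 ⇒ ω_n = 11.33, ζ = 0.4369.
%OS = 100·exp(−πζ/√(1−ζ²)) = 100·exp(−π·0.4369/√0.8091) = 21.7%.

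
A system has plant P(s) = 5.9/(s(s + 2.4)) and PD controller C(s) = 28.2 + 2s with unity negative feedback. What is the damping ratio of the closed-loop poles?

ζ = 0.55

Forward path: (28.2 + 2s)·5.9/(s(s+2.4)). The closed-loop characteristic equation is s² + (2.4 + 5.9·2)s + 5.9·28.2 = 0.
That is s² + 14.2s + 166.4 = 0, so ω_n = 12.9 rad/s and ζ = 14.2/(2·12.9) = 0.5504.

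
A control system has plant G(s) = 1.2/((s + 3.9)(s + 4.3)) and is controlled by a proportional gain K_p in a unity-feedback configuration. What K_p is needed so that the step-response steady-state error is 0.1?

For a type-0 loop with proportional control, e_ss = 1/(1 + K_p·G(0)).
G(0) = 0.07156. Require 1/(1 + K_p·0.07156) = 0.1, so 1 + 0.07156·K_p = 10.
K_p = (10 − 1)/0.07156 = 126.

K_p = 126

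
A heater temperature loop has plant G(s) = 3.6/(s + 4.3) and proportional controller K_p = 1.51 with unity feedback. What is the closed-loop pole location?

Closed-loop transfer function: T(s) = K_p·G(s)/(1 + K_p·G(s)) = 5.436/(s + 4.3 + 5.436) = 5.436/(s + 9.736).
The closed-loop pole is at s = −9.736.

s = -9.736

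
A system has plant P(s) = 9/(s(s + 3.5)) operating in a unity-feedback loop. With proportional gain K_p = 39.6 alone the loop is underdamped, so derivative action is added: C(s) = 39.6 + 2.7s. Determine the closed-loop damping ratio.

Forward path: (39.6 + 2.7s)·9/(s(s+3.5)). The closed-loop characteristic equation is s² + (3.5 + 9·2.7)s + 9·39.6 = 0.
That is s² + 27.8s + 356.4 = 0, so ω_n = 18.88 rad/s and ζ = 27.8/(2·18.88) = 0.7363.

ζ = 0.736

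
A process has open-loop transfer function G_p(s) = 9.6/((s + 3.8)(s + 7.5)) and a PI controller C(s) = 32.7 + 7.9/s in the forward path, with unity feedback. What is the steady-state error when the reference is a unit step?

0

The open loop C(s)G_p(s) has a pole at the origin (type 1), so the static position error constant is infinite and e_ss = 1/(1+∞) = 0.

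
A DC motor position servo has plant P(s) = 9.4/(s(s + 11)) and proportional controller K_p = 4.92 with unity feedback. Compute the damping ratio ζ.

ζ = 0.809

The closed-loop denominator is s(s+11) + 4.92·9.4 = s² + 11s + 46.25.
So ω_n² = 46.25 ⇒ ω_n = 6.801 rad/s, and ζ = 11/(2ω_n) = 0.809.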